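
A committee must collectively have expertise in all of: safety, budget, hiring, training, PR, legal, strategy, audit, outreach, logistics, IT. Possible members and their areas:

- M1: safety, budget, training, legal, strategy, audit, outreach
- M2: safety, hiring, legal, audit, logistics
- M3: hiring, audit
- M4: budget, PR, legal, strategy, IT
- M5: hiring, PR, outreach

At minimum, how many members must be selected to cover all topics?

M1, M2, M4 together cover {safety, budget, hiring, training, PR, legal, strategy, audit, outreach, logistics, IT} — every topic.
No 2 of the 5 members cover everything (all 10 pairs fall short), so 3 is minimum.

3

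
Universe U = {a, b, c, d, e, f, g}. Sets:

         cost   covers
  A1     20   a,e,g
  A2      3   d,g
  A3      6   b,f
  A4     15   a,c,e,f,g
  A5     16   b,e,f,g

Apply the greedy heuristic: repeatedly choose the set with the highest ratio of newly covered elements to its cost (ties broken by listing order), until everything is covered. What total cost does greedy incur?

24

Pick 1: A2 adds 2 new (d, g) at cost 3 (ratio 2/3).
Pick 2: A3 adds 2 new (b, f) at cost 6 (ratio 2/6).
Pick 3: A4 adds 3 new (a, c, e) at cost 15 (ratio 3/15).
Greedy total cost: 3 + 6 + 15 = 24.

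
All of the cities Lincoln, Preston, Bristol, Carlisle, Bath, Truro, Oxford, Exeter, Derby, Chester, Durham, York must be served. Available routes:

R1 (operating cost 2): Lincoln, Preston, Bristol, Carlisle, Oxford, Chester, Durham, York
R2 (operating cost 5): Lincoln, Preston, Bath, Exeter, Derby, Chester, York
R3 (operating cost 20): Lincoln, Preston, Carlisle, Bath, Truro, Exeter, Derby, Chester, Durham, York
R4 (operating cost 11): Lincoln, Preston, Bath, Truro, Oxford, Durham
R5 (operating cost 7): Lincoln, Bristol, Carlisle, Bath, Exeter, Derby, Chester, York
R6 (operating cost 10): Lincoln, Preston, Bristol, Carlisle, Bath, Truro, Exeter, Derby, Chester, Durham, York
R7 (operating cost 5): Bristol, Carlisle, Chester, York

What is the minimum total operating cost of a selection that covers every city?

12

R1, R6 cover every city at operating cost 2 + 10 = 12.
Any cover uses at least 2 routes; among all covering selections none totals below 12.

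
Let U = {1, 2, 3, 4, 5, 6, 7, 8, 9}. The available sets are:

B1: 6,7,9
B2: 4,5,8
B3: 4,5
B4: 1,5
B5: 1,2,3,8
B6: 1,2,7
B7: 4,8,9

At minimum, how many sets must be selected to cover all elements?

3

B1, B2, B5 together cover {1, 2, 3, 4, 5, 6, 7, 8, 9} — every element.
No 2 of the 7 sets cover everything (all 21 pairs fall short), so 3 is minimum.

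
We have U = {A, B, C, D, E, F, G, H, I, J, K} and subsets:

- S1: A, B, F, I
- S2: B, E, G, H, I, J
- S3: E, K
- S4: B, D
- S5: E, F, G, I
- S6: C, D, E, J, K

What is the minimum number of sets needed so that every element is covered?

S1, S2, S6 together cover {A, B, C, D, E, F, G, H, I, J, K} — every element.
No 2 of the 6 sets cover everything (all 15 pairs fall short), so 3 is minimum.

3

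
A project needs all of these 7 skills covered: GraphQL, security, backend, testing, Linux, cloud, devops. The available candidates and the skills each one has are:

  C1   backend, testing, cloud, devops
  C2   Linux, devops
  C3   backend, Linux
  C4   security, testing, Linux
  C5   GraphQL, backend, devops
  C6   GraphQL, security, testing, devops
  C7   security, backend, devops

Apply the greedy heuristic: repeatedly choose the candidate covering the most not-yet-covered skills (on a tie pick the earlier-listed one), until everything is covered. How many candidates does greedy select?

Pick 1: C1 covers 4 new skills (backend, testing, cloud, devops).
Pick 2: C4 covers 2 new skills (security, Linux).
Pick 3: C5 covers 1 new skills (GraphQL).
Greedy uses 3 candidates.

3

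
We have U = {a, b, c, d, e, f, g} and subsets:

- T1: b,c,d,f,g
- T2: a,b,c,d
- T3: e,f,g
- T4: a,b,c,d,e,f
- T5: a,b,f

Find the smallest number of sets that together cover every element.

T1, T4 together cover {a, b, c, d, e, f, g} — every element.
No single set contains all 7 elements, so 2 is optimal.

2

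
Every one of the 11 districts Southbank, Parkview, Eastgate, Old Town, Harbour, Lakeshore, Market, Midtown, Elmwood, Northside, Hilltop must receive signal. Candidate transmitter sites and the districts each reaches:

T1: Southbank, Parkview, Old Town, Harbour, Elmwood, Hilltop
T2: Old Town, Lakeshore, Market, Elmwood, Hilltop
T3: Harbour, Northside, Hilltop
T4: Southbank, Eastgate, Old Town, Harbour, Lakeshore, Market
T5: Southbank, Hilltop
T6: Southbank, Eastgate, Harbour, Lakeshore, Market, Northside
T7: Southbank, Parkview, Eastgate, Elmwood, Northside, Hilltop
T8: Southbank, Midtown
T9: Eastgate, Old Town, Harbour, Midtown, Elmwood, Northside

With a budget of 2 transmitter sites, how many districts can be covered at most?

Choosing T1, T6 covers {Southbank, Parkview, Eastgate, Old Town, Harbour, Lakeshore, Market, Elmwood, Northside, Hilltop} — 10 districts.
No choice of 2 transmitter sites does better; here Midtown is left uncovered.

10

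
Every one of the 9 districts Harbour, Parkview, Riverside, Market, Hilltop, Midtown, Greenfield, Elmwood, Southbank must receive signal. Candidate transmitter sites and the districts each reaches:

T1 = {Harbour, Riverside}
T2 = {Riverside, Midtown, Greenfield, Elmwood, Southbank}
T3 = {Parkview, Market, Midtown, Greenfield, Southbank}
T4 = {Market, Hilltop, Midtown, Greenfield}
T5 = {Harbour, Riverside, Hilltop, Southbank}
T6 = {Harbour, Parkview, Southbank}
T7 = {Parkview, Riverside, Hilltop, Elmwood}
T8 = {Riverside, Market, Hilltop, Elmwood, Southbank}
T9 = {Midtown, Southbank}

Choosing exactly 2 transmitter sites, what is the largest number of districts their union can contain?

Choosing T3, T5 covers {Harbour, Parkview, Riverside, Market, Hilltop, Midtown, Greenfield, Southbank} — 8 districts.
No choice of 2 transmitter sites does better; here Elmwood is left uncovered.

8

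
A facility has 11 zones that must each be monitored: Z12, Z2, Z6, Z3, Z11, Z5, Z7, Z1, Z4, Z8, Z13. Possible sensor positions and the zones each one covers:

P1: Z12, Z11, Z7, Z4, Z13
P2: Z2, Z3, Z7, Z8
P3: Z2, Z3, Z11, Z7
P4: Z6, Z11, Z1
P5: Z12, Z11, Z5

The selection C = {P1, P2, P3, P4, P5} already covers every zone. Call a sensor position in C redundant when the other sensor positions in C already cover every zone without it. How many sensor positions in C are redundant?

Drop P1: Z4, Z13 uncovered — not redundant.
Drop P2: Z8 uncovered — not redundant.
Drop P3: the rest still cover every zone — redundant.
Drop P4: Z6, Z1 uncovered — not redundant.
Drop P5: Z5 uncovered — not redundant.
1 redundant: P3.

1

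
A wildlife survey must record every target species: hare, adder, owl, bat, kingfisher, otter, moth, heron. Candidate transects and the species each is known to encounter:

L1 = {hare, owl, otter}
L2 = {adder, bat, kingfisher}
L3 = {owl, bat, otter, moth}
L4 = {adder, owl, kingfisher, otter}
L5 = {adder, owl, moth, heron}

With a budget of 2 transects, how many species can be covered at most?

Choosing L1, L2 covers {hare, adder, owl, bat, kingfisher, otter} — 6 species.
No choice of 2 transects does better; here moth, heron are left uncovered.

6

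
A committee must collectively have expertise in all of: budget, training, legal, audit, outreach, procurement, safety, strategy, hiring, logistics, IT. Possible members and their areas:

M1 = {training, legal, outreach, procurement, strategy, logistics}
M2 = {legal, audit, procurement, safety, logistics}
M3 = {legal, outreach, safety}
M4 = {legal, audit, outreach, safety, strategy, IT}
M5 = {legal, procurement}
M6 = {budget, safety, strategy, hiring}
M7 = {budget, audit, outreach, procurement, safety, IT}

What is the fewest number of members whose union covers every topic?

3

M1, M4, M6 together cover {budget, training, legal, audit, outreach, procurement, safety, strategy, hiring, logistics, IT} — every topic.
No 2 of the 7 members cover everything (all 21 pairs fall short), so 3 is minimum.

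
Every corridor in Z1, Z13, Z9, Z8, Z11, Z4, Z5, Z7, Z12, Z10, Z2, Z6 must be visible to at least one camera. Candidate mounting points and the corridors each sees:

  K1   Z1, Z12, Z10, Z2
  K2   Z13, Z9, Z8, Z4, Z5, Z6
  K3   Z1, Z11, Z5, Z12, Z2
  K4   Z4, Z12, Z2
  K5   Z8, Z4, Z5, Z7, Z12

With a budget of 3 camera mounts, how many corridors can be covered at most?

Choosing K1, K2, K3 covers {Z1, Z13, Z9, Z8, Z11, Z4, Z5, Z12, Z10, Z2, Z6} — 11 corridors.
No choice of 3 camera mounts does better; here Z7 is left uncovered.

11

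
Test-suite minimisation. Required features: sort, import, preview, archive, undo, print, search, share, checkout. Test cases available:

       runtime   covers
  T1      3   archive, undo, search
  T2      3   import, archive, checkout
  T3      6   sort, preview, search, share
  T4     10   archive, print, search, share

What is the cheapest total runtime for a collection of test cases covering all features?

T1, T2, T3, T4 cover every feature at runtime 3 + 3 + 6 + 10 = 22.
Any cover uses at least 4 test cases; among all covering selections none totals below 22.

22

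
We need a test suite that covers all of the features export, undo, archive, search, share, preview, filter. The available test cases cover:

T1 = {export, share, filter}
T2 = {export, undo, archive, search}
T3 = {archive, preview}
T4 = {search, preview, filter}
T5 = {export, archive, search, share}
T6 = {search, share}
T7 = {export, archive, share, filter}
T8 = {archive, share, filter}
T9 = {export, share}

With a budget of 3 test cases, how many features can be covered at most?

Choosing T1, T2, T3 covers {export, undo, archive, search, share, preview, filter} — 7 features.
That is all 7 features.

7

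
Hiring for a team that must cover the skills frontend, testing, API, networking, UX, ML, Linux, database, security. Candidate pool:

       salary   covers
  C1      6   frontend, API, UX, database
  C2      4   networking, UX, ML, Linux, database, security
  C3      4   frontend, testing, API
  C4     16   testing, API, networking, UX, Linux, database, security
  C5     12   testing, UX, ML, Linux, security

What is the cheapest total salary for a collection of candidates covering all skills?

8

C2, C3 cover every skill at salary 4 + 4 = 8.
Any cover uses at least 2 candidates; among all covering selections none totals below 8.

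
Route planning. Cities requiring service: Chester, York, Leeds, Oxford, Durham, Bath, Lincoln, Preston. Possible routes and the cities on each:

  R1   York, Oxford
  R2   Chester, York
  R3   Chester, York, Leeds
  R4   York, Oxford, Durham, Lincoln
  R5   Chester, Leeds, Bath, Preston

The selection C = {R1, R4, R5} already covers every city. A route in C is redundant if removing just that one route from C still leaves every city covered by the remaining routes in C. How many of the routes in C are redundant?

Drop R1: the rest still cover every city — redundant.
Drop R4: Durham, Lincoln uncovered — not redundant.
Drop R5: Chester, Leeds, Bath, Preston uncovered — not redundant.
1 redundant: R1.

1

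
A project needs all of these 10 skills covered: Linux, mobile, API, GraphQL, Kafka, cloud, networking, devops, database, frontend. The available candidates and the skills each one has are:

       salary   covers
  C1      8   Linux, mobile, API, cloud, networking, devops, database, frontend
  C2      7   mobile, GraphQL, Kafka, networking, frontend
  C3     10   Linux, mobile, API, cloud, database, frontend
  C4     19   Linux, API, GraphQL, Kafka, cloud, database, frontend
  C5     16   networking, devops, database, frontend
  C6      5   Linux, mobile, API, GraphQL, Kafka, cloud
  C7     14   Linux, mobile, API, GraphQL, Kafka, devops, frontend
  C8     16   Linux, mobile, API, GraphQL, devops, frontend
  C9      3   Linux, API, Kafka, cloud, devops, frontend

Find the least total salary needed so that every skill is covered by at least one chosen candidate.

C1, C6 cover every skill at salary 8 + 5 = 13.
Any cover uses at least 2 candidates; among all covering selections none totals below 13.
Greedy by coverage-per-salary would pick C9, C2, C1 for 18 — worse than the optimum 13.

13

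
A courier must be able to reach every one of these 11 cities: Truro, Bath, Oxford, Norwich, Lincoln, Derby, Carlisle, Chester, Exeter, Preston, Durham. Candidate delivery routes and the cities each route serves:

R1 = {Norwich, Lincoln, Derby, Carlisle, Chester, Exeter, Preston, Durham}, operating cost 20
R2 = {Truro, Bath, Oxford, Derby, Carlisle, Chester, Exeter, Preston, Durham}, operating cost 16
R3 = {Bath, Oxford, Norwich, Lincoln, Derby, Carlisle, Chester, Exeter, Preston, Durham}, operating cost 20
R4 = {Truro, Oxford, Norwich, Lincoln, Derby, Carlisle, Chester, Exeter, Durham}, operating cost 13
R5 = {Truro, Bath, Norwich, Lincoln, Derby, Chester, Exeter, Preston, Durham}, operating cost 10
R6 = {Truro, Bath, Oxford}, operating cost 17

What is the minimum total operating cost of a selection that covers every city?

R4, R5 cover every city at operating cost 13 + 10 = 23.
Any cover uses at least 2 routes; among all covering selections none totals below 23.

23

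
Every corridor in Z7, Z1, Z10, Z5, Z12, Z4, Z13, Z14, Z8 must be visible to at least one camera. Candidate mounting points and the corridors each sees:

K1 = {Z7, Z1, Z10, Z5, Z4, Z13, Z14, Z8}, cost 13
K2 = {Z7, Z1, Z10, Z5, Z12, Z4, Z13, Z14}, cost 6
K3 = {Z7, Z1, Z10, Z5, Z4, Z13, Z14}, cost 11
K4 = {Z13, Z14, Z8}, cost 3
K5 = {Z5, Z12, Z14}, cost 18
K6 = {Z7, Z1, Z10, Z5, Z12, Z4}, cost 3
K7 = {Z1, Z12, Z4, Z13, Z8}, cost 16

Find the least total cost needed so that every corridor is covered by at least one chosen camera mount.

6

K4, K6 cover every corridor at cost 3 + 3 = 6.
Any cover uses at least 2 camera mounts; among all covering selections none totals below 6.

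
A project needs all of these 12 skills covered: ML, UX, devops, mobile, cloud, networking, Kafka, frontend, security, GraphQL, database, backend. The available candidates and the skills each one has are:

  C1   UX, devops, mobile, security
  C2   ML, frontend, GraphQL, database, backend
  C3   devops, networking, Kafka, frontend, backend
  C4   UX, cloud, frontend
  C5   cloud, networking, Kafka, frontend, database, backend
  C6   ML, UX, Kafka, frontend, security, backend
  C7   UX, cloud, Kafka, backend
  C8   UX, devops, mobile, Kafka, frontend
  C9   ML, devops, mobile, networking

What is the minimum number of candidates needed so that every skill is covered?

C1, C2, C5 together cover {ML, UX, devops, mobile, cloud, networking, Kafka, frontend, security, GraphQL, database, backend} — every skill.
No 2 of the 9 candidates cover everything (all 36 pairs fall short), so 3 is minimum.

3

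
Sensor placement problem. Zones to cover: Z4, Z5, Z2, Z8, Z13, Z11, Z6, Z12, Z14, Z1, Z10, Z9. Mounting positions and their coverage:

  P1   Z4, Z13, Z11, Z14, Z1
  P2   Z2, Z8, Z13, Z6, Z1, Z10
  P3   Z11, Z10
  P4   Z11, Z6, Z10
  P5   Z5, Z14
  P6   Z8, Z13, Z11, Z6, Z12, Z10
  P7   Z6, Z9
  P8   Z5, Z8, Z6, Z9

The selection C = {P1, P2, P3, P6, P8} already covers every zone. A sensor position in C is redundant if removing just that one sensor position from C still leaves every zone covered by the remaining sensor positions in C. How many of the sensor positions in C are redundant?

Drop P1: Z4, Z14 uncovered — not redundant.
Drop P2: Z2 uncovered — not redundant.
Drop P3: the rest still cover every zone — redundant.
Drop P6: Z12 uncovered — not redundant.
Drop P8: Z5, Z9 uncovered — not redundant.
1 redundant: P3.

1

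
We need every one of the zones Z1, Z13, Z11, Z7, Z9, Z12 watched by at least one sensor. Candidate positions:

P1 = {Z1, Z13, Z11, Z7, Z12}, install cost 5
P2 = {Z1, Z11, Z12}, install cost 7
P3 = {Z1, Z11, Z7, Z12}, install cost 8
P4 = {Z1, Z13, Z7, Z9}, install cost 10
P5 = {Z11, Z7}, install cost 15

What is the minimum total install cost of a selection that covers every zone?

15

P1, P4 cover every zone at install cost 5 + 10 = 15.
Any cover uses at least 2 sensor positions; among all covering selections none totals below 15.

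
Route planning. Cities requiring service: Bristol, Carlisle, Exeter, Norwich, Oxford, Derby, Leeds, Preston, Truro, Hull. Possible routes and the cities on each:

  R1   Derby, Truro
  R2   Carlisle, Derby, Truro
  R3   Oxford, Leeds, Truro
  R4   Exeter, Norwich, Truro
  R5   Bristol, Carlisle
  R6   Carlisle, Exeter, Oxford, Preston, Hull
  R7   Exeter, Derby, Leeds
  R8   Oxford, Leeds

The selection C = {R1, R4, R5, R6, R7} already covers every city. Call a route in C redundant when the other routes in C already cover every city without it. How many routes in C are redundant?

1

Drop R1: the rest still cover every city — redundant.
Drop R4: Norwich uncovered — not redundant.
Drop R5: Bristol uncovered — not redundant.
Drop R6: Oxford, Preston, Hull uncovered — not redundant.
Drop R7: Leeds uncovered — not redundant.
1 redundant: R1.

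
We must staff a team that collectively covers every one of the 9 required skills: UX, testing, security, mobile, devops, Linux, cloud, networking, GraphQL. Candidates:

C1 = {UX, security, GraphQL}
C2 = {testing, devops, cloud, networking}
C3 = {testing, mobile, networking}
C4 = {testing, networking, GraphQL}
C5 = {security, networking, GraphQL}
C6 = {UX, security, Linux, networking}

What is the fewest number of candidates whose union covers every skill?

C1, C2, C3, C6 together cover {UX, testing, security, mobile, devops, Linux, cloud, networking, GraphQL} — every skill.
No 3 of the 6 candidates cover everything (all 20 triples fall short), so 4 is minimum.

4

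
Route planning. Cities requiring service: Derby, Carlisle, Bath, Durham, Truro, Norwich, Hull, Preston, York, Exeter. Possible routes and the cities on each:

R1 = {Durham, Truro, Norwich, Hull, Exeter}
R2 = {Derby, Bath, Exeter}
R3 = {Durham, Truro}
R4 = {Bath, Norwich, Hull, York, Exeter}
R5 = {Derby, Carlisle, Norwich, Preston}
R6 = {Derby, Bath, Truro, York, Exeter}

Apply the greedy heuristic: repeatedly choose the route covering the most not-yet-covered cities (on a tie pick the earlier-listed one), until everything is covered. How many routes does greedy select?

Pick 1: R1 covers 5 new cities (Durham, Truro, Norwich, Hull, Exeter).
Pick 2: R5 covers 3 new cities (Derby, Carlisle, Preston).
Pick 3: R4 covers 2 new cities (Bath, York).
Greedy uses 3 routes.

3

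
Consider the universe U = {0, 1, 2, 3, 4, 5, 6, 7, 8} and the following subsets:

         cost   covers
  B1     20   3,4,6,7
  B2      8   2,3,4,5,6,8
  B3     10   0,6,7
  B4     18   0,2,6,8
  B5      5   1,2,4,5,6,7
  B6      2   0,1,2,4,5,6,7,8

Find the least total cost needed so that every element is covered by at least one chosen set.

10

B2, B6 cover every element at cost 8 + 2 = 10.
Any cover uses at least 2 sets; among all covering selections none totals below 10.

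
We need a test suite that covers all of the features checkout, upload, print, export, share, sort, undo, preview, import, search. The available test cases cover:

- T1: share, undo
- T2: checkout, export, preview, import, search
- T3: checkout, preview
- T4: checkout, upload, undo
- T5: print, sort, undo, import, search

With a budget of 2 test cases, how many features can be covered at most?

8

Choosing T2, T5 covers {checkout, print, export, sort, undo, preview, import, search} — 8 features.
No choice of 2 test cases does better; here upload, share are left uncovered.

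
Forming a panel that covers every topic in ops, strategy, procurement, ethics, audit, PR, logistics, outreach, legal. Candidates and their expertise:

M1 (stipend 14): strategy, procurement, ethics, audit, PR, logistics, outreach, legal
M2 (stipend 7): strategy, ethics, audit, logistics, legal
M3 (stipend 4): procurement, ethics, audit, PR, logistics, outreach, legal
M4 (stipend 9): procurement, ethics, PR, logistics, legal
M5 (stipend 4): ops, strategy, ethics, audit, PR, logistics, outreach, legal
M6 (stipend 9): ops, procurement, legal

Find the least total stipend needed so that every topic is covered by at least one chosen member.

M3, M5 cover every topic at stipend 4 + 4 = 8.
Any cover uses at least 2 members; among all covering selections none totals below 8.

8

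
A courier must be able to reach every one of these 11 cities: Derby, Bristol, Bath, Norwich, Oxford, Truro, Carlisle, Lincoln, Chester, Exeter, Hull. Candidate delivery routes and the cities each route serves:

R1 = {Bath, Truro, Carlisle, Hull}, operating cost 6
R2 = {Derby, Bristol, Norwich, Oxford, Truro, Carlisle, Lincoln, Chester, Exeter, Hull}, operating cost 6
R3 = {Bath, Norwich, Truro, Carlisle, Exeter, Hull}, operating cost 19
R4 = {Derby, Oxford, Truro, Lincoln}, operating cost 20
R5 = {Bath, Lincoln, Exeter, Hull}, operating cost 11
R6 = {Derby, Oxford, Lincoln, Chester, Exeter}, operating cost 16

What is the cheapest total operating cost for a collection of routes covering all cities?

12

R1, R2 cover every city at operating cost 6 + 6 = 12.
Any cover uses at least 2 routes; among all covering selections none totals below 12.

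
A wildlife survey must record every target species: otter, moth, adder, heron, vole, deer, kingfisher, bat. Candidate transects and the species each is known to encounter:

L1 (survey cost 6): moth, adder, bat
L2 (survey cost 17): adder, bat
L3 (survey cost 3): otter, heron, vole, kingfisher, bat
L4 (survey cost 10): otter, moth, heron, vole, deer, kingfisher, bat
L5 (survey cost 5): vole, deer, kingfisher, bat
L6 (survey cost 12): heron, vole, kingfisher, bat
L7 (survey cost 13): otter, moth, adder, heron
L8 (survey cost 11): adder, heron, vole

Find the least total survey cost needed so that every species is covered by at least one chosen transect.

14

L1, L3, L5 cover every species at survey cost 6 + 3 + 5 = 14.
Any cover uses at least 2 transects; among all covering selections none totals below 14.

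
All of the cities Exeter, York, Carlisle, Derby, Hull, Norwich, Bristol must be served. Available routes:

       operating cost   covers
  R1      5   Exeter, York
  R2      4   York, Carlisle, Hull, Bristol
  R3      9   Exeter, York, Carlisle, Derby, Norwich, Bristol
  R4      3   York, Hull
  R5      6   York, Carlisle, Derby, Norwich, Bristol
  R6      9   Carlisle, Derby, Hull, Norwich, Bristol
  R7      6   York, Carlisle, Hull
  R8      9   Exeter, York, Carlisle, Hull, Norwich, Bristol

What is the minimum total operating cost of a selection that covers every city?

R3, R4 cover every city at operating cost 9 + 3 = 12.
Any cover uses at least 2 routes; among all covering selections none totals below 12.
Greedy by coverage-per-operating cost would pick R2, R3 for 13 — worse than the optimum 12.

12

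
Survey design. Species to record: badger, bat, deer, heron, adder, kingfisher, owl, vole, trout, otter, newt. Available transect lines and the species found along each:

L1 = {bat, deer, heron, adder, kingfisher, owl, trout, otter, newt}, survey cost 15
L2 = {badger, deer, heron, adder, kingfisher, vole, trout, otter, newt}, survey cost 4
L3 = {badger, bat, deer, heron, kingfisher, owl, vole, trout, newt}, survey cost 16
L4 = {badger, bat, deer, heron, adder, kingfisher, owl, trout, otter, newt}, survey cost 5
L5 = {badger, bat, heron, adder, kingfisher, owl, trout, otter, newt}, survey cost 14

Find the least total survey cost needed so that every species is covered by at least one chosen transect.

9

L2, L4 cover every species at survey cost 4 + 5 = 9.
Any cover uses at least 2 transects; among all covering selections none totals below 9.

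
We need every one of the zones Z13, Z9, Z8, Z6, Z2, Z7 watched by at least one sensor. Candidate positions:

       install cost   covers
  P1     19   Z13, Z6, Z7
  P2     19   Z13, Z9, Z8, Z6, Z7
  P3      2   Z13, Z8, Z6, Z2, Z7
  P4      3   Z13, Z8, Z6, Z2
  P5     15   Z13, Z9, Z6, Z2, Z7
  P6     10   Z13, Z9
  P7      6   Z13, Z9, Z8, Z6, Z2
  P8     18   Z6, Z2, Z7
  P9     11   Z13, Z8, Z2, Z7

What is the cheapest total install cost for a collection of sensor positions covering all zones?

P3, P7 cover every zone at install cost 2 + 6 = 8.
Any cover uses at least 2 sensor positions; among all covering selections none totals below 8.

8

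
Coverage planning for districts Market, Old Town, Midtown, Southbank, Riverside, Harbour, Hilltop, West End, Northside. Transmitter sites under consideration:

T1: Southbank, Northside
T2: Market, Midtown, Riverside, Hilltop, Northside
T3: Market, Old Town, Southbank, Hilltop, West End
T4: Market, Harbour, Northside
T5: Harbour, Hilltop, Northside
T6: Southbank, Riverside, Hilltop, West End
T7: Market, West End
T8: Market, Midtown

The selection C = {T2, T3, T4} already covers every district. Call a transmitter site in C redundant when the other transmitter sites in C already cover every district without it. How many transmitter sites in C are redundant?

Drop T2: Midtown, Riverside uncovered — not redundant.
Drop T3: Old Town, Southbank, West End uncovered — not redundant.
Drop T4: Harbour uncovered — not redundant.
None of the transmitter sites in C is redundant.

0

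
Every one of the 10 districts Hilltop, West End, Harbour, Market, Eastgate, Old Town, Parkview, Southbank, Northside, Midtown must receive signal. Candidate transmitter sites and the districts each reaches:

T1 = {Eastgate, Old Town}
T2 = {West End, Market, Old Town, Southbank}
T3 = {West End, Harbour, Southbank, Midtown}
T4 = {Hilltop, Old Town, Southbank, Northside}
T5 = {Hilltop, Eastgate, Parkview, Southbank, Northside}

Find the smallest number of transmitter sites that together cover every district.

3

T2, T3, T5 together cover {Hilltop, West End, Harbour, Market, Eastgate, Old Town, Parkview, Southbank, Northside, Midtown} — every district.
No 2 of the 5 transmitter sites cover everything (all 10 pairs fall short), so 3 is minimum.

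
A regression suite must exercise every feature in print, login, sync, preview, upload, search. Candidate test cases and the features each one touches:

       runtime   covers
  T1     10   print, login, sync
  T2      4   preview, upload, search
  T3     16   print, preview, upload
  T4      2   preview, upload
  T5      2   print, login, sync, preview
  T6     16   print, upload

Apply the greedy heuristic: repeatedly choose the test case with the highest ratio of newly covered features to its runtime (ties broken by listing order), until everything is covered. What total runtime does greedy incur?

6

Pick 1: T5 adds 4 new (print, login, sync, preview) at runtime 2 (ratio 4/2).
Pick 2: T2 adds 2 new (upload, search) at runtime 4 (ratio 2/4).
Greedy total runtime: 2 + 4 = 6.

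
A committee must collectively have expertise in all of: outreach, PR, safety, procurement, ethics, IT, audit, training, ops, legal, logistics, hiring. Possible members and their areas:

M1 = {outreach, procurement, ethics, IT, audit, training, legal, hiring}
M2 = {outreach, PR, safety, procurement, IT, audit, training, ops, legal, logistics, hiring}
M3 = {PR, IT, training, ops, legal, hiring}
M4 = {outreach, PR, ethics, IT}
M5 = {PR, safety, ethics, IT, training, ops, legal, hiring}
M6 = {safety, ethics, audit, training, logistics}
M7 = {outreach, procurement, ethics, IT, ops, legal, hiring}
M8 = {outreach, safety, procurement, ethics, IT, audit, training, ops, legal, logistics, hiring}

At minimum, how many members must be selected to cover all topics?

M1, M2 together cover {outreach, PR, safety, procurement, ethics, IT, audit, training, ops, legal, logistics, hiring} — every topic.
No single member contains all 12 topics, so 2 is optimal.

2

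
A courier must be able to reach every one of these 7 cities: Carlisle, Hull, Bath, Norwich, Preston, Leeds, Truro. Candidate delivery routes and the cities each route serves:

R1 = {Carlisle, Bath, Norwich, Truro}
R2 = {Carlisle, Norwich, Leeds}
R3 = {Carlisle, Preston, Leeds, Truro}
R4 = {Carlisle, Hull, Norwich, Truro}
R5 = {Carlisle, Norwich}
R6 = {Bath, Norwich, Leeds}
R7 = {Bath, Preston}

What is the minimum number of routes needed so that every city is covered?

3

R1, R3, R4 together cover {Carlisle, Hull, Bath, Norwich, Preston, Leeds, Truro} — every city.
No 2 of the 7 routes cover everything (all 21 pairs fall short), so 3 is minimum.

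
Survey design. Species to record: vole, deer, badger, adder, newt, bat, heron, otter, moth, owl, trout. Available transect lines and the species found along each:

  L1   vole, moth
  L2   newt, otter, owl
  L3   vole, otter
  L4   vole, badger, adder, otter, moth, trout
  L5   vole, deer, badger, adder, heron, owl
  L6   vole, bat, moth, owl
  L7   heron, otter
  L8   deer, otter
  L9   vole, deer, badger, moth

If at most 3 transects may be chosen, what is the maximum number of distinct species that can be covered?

10

Choosing L2, L4, L5 covers {vole, deer, badger, adder, newt, heron, otter, moth, owl, trout} — 10 species.
No choice of 3 transects does better; here bat is left uncovered.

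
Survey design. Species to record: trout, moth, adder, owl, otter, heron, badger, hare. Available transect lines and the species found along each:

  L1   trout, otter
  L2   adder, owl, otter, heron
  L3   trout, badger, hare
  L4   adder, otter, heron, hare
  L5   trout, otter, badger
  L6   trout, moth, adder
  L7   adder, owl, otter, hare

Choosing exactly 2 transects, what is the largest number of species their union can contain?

7

Choosing L2, L3 covers {trout, adder, owl, otter, heron, badger, hare} — 7 species.
No choice of 2 transects does better; here moth is left uncovered.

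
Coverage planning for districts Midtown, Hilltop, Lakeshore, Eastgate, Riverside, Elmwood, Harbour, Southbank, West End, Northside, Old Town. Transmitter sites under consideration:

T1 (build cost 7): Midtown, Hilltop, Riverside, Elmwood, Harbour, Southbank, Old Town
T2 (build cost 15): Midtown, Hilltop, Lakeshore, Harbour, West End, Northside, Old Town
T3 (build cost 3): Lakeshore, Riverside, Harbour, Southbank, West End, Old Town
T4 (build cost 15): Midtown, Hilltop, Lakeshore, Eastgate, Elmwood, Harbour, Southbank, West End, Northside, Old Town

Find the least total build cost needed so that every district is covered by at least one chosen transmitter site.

18

T3, T4 cover every district at build cost 3 + 15 = 18.
Any cover uses at least 2 transmitter sites; among all covering selections none totals below 18.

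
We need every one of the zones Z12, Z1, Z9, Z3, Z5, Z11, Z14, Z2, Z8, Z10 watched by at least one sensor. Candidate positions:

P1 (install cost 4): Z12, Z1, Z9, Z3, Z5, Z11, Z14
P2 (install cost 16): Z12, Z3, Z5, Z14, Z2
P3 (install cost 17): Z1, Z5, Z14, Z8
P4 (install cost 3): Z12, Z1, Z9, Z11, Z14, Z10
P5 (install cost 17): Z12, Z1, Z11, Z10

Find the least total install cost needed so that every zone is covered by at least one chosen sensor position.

P2, P3, P4 cover every zone at install cost 16 + 17 + 3 = 36.
Any cover uses at least 3 sensor positions; among all covering selections none totals below 36.
Greedy by coverage-per-install cost would pick P4, P1, P2, P3 for 40 — worse than the optimum 36.

36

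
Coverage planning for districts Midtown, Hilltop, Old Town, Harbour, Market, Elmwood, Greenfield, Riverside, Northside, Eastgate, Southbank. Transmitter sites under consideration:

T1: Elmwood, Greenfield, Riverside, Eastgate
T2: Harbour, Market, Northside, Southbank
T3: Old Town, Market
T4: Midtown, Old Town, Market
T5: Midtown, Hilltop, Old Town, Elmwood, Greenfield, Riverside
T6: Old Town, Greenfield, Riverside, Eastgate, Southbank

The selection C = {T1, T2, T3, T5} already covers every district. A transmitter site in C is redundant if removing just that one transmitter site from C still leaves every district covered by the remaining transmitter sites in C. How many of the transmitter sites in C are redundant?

1

Drop T1: Eastgate uncovered — not redundant.
Drop T2: Harbour, Northside, Southbank uncovered — not redundant.
Drop T3: the rest still cover every district — redundant.
Drop T5: Midtown, Hilltop uncovered — not redundant.
1 redundant: T3.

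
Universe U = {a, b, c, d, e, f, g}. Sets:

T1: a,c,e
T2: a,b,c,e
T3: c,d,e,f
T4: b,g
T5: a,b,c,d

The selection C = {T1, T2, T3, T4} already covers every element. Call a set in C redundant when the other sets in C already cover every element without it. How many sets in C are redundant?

2

Drop T1: the rest still cover every element — redundant.
Drop T2: the rest still cover every element — redundant.
Drop T3: d, f uncovered — not redundant.
Drop T4: g uncovered — not redundant.
2 redundant: T1, T2.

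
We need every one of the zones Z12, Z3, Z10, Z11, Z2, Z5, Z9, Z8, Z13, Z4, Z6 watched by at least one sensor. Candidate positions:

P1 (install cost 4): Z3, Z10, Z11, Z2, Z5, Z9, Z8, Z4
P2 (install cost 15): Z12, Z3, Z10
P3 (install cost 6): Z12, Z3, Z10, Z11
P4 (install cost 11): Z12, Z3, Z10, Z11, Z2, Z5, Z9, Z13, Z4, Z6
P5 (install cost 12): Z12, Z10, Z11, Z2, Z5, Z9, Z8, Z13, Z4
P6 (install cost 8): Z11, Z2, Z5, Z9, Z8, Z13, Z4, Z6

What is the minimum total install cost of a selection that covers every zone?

14

P3, P6 cover every zone at install cost 6 + 8 = 14.
Any cover uses at least 2 sensor positions; among all covering selections none totals below 14.
Greedy by coverage-per-install cost would pick P1, P4 for 15 — worse than the optimum 14.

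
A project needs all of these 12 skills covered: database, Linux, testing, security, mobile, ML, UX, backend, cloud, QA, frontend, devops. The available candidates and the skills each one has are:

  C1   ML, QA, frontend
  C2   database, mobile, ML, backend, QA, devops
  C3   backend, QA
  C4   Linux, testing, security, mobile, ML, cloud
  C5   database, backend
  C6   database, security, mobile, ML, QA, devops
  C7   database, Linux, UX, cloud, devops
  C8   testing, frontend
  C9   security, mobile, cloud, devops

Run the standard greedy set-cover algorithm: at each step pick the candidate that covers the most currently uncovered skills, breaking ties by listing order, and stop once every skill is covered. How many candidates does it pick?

4

Pick 1: C2 covers 6 new skills (database, mobile, ML, backend, QA, devops).
Pick 2: C4 covers 4 new skills (Linux, testing, security, cloud).
Pick 3: C1 covers 1 new skills (frontend).
Pick 4: C7 covers 1 new skills (UX).
Greedy uses 4 candidates.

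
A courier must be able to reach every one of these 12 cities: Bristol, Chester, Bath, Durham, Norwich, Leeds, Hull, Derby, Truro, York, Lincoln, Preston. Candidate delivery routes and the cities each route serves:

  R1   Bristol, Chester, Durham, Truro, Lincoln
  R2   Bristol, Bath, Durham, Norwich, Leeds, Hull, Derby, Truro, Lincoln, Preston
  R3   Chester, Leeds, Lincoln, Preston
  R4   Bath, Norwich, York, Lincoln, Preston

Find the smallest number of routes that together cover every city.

3

R1, R2, R4 together cover {Bristol, Chester, Bath, Durham, Norwich, Leeds, Hull, Derby, Truro, York, Lincoln, Preston} — every city.
No 2 of the 4 routes cover everything (all 6 pairs fall short), so 3 is minimum.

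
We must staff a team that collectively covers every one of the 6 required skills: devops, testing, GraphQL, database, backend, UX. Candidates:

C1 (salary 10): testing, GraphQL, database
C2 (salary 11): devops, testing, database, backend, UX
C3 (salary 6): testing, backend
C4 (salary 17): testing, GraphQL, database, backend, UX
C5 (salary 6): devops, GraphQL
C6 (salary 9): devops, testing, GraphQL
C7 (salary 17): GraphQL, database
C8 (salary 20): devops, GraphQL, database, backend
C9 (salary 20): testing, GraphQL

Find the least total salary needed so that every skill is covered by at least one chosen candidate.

17

C2, C5 cover every skill at salary 11 + 6 = 17.
Any cover uses at least 2 candidates; among all covering selections none totals below 17.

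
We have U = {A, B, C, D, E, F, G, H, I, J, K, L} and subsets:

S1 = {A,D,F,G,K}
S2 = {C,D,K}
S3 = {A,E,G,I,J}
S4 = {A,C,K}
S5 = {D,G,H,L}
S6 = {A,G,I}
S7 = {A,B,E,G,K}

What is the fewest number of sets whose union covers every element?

5

S1, S2, S3, S5, S7 together cover {A, B, C, D, E, F, G, H, I, J, K, L} — every element.
No 4 of the 7 sets cover everything (all 35 size-4 selections fall short), so 5 is minimum.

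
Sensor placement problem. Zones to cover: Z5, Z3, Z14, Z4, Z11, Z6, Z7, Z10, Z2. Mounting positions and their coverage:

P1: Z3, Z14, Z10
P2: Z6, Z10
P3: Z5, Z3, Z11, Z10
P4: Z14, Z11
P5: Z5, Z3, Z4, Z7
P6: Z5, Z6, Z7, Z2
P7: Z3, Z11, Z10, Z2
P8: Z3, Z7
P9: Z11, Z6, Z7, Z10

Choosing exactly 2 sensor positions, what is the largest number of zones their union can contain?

7

Choosing P1, P6 covers {Z5, Z3, Z14, Z6, Z7, Z10, Z2} — 7 zones.
No choice of 2 sensor positions does better; here Z4, Z11 are left uncovered.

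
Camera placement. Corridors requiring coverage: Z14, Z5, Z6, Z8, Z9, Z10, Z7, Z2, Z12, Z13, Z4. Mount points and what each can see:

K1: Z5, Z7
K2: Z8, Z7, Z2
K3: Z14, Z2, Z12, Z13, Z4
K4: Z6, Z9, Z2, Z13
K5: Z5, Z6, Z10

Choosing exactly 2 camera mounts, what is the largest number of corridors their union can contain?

Choosing K3, K5 covers {Z14, Z5, Z6, Z10, Z2, Z12, Z13, Z4} — 8 corridors.
No choice of 2 camera mounts does better; here Z8, Z9, Z7 are left uncovered.

8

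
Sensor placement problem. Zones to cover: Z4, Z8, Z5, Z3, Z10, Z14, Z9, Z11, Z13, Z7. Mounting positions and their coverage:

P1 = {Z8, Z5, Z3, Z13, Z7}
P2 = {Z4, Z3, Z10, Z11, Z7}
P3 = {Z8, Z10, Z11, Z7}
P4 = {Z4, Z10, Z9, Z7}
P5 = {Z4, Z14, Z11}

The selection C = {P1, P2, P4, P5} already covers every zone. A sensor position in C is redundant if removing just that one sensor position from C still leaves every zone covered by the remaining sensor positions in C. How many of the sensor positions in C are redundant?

1

Drop P1: Z8, Z5, Z13 uncovered — not redundant.
Drop P2: the rest still cover every zone — redundant.
Drop P4: Z9 uncovered — not redundant.
Drop P5: Z14 uncovered — not redundant.
1 redundant: P2.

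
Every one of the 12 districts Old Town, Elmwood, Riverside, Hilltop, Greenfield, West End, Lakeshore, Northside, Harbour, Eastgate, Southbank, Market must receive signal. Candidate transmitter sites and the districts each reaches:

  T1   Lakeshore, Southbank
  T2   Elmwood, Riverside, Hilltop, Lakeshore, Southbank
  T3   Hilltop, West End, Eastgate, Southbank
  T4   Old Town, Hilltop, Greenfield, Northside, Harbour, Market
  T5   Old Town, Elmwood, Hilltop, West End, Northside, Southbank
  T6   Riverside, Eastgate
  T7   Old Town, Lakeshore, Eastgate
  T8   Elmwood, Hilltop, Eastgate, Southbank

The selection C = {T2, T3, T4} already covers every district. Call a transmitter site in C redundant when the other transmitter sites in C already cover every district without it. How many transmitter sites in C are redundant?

0

Drop T2: Elmwood, Riverside, Lakeshore uncovered — not redundant.
Drop T3: West End, Eastgate uncovered — not redundant.
Drop T4: Old Town, Greenfield, Northside, Harbour, … uncovered — not redundant.
None of the transmitter sites in C is redundant.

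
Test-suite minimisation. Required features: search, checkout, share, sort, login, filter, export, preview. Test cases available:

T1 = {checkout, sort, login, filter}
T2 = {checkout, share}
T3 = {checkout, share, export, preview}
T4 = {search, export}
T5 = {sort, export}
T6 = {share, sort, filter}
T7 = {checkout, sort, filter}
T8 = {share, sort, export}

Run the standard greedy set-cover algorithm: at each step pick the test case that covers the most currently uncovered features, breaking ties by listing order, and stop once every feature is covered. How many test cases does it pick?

3

Pick 1: T1 covers 4 new features (checkout, sort, login, filter).
Pick 2: T3 covers 3 new features (share, export, preview).
Pick 3: T4 covers 1 new features (search).
Greedy uses 3 test cases.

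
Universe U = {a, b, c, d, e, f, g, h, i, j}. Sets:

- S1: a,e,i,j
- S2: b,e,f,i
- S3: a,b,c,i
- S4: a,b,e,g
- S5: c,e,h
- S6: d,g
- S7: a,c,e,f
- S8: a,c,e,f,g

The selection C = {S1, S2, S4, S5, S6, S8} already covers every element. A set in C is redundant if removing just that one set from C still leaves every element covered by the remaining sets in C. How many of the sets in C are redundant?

Drop S1: j uncovered — not redundant.
Drop S2: the rest still cover every element — redundant.
Drop S4: the rest still cover every element — redundant.
Drop S5: h uncovered — not redundant.
Drop S6: d uncovered — not redundant.
Drop S8: the rest still cover every element — redundant.
3 redundant: S2, S4, S8.

3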